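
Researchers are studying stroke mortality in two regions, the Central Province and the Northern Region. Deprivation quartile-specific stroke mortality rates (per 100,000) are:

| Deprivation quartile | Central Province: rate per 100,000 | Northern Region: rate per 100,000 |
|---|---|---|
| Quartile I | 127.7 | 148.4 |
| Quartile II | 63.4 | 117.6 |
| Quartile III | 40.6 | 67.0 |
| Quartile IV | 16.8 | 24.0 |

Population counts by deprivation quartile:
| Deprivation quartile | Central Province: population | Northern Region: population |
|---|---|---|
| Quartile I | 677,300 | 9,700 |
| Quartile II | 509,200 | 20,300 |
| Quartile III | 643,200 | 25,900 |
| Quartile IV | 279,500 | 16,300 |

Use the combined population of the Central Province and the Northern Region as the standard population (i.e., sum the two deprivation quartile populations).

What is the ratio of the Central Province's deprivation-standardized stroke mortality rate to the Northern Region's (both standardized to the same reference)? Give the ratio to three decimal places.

0.710

Combined standard total = 2,181,400; weights = 0.3149, 0.2427, 0.3067, 0.1356.
The Central Province: 0.3149×127.7 + 0.2427×63.4 + 0.3067×40.6 + 0.1356×16.8 = 70.3379 per 100,000.
The Northern Region: 0.3149×148.4 + 0.2427×117.6 + 0.3067×67.0 + 0.1356×24.0 = 99.0872 per 100,000.
Ratio = 70.3379 ÷ 99.0872 = 0.70986.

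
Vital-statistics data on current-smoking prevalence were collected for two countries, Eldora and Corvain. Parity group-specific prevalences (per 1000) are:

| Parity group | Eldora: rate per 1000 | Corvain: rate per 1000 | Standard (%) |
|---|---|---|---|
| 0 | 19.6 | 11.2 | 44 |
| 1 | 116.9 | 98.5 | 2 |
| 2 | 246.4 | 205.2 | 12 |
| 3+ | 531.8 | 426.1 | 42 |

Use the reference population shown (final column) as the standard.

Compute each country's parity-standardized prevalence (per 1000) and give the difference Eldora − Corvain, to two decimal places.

53.40

Standard weights: 0.44, 0.02, 0.12, 0.42.
Eldora: 0.4400×19.6 + 0.0200×116.9 + 0.1200×246.4 + 0.4200×531.8 = 263.8860 per 1000.
Corvain: 0.4400×11.2 + 0.0200×98.5 + 0.1200×205.2 + 0.4200×426.1 = 210.4840 per 1000.
Difference = 263.8860 − 210.4840 = 53.4020.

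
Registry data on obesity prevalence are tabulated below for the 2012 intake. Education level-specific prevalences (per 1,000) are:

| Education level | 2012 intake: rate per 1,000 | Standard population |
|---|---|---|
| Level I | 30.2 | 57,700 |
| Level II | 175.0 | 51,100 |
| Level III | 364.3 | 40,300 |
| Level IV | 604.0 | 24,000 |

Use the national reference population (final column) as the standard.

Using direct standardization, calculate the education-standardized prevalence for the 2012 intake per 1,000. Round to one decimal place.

230.3

Standard total = 173,100; weights = 0.3333, 0.2952, 0.2328, 0.1386.
Standardized rate: 0.3333×30.2 + 0.2952×175.0 + 0.2328×364.3 + 0.1386×604.0 = 230.2850 per 1,000.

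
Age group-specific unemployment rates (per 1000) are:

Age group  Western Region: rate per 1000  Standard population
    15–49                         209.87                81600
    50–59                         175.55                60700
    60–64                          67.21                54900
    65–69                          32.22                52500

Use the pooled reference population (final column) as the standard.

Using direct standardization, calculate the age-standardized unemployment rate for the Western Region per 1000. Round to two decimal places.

Standard total = 249700; weights = 0.3268, 0.2431, 0.2199, 0.2103.
Standardized rate: 0.3268×209.87 + 0.2431×175.55 + 0.2199×67.21 + 0.2103×32.22 = 132.8100 per 1000.

132.81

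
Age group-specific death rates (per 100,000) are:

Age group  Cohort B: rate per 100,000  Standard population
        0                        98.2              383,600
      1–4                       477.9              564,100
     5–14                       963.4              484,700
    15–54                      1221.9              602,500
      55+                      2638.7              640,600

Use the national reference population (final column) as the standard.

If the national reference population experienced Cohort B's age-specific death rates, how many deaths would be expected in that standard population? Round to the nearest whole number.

Expected deaths = Σ (standard pop × age-specific rate ÷ 100,000)
= 383,600×98.2/100,000 + 564,100×477.9/100,000 + 484,700×963.4/100,000 + 602,500×1221.9/100,000 + 640,600×2638.7/100,000
= 376.70 + 2695.83 + 4669.60 + 7361.95 + 16903.51 = 32007.59.

32008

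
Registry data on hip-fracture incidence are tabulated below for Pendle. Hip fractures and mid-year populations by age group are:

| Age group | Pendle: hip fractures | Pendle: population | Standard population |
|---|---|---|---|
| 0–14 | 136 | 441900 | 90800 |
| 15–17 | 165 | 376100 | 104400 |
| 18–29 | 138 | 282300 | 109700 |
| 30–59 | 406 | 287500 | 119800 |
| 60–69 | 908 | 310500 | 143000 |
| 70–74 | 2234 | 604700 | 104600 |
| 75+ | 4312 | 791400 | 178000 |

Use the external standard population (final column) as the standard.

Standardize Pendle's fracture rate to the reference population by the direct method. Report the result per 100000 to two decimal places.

Age-specific rates per 100000 for Pendle: 30.78, 43.87, 48.88, 141.22, 292.43, 369.44, 544.86.
Standard total = 850300; weights = 0.1068, 0.1228, 0.1290, 0.1409, 0.1682, 0.1230, 0.2093.
Standardized rate: 0.1068×30.78 + 0.1228×43.87 + 0.1290×48.88 + 0.1409×141.22 + 0.1682×292.43 + 0.1230×369.44 + 0.2093×544.86 = 243.5620 per 100000.

243.56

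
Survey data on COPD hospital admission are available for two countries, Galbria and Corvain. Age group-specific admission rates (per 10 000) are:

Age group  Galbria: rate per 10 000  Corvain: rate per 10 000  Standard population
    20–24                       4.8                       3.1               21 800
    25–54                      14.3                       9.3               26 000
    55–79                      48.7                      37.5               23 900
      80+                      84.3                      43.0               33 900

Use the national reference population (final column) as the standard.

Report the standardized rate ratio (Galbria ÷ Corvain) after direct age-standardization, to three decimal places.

1.689

Standard total = 105 600; weights = 0.2064, 0.2462, 0.2263, 0.3210.
Galbria: 0.2064×4.8 + 0.2462×14.3 + 0.2263×48.7 + 0.3210×84.3 = 42.5960 per 10 000.
Corvain: 0.2064×3.1 + 0.2462×9.3 + 0.2263×37.5 + 0.3210×43.0 = 25.2209 per 10 000.
Ratio = 42.5960 ÷ 25.2209 = 1.68892.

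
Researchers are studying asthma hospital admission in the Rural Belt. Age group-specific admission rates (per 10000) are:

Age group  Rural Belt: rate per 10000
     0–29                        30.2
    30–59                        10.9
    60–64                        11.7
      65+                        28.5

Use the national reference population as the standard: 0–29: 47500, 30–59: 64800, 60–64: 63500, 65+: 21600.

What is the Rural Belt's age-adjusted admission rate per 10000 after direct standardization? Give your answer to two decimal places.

17.73

Standard total = 197400; weights = 0.2406, 0.3283, 0.3217, 0.1094.
Standardized rate: 0.2406×30.2 + 0.3283×10.9 + 0.3217×11.7 + 0.1094×28.5 = 17.7273 per 10000.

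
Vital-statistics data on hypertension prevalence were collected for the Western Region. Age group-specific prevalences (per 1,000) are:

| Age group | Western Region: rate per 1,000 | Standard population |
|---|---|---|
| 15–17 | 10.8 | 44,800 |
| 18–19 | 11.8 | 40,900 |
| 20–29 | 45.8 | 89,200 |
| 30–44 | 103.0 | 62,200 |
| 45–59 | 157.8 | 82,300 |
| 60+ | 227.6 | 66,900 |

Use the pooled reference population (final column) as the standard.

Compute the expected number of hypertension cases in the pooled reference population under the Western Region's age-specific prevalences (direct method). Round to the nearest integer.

39672

Expected hypertension cases = Σ (standard pop × age-specific rate ÷ 1,000)
= 44,800×10.8/1,000 + 40,900×11.8/1,000 + 89,200×45.8/1,000 + 62,200×103.0/1,000 + 82,300×157.8/1,000 + 66,900×227.6/1,000
= 483.84 + 482.62 + 4085.36 + 6406.60 + 12986.94 + 15226.44 = 39671.80.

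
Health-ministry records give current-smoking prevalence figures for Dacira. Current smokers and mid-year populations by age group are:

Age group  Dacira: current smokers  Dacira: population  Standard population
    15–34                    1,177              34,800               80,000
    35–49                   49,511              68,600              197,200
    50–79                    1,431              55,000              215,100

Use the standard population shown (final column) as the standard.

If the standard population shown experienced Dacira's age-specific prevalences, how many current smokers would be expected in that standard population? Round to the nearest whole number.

Age-specific rates per 1,000 for Dacira: 33.822, 721.735, 26.018.
Expected current smokers = Σ (standard pop × age-specific rate ÷ 1,000)
= 80,000×33.822/1,000 + 197,200×721.735/1,000 + 215,100×26.018/1,000
= 2705.75 + 142326.08 + 5596.51 = 150628.34.

150628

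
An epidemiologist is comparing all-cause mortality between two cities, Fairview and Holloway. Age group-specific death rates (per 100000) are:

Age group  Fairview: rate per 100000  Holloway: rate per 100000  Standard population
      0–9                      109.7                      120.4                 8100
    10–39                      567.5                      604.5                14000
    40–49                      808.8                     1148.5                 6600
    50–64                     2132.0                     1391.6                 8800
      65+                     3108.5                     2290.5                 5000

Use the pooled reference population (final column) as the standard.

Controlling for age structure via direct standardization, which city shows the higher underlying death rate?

Standard total = 42500; weights = 0.1906, 0.3294, 0.1553, 0.2071, 0.1176.
Fairview: 0.1906×109.7 + 0.3294×567.5 + 0.1553×808.8 + 0.2071×2132.0 + 0.1176×3108.5 = 1140.6059 per 100000.
Holloway: 0.1906×120.4 + 0.3294×604.5 + 0.1553×1148.5 + 0.2071×1391.6 + 0.1176×2290.5 = 958.0452 per 100000.

Fairview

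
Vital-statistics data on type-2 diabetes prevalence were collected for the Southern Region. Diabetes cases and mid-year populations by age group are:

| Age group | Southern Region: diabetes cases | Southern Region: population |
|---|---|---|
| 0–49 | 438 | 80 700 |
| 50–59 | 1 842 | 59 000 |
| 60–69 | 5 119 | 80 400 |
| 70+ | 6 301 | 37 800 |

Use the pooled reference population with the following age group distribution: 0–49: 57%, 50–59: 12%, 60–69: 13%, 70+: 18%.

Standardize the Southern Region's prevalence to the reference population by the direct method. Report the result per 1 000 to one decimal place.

Age-specific rates per 1 000 for the Southern Region: 5.428, 31.220, 63.669, 166.693.
Standard weights: 0.57, 0.12, 0.13, 0.18.
Standardized rate: 0.5700×5.428 + 0.1200×31.220 + 0.1300×63.669 + 0.1800×166.693 = 45.1219 per 1 000.

45.1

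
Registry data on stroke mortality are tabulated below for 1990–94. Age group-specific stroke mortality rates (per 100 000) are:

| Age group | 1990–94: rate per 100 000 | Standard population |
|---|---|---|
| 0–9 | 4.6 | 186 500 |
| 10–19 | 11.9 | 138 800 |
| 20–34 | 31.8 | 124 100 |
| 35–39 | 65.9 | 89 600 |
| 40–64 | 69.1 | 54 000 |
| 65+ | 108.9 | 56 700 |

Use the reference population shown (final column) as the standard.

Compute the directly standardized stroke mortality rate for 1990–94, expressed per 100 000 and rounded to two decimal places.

34.27

Standard total = 649 700; weights = 0.2871, 0.2136, 0.1910, 0.1379, 0.0831, 0.0873.
Standardized rate: 0.2871×4.6 + 0.2136×11.9 + 0.1910×31.8 + 0.1379×65.9 + 0.0831×69.1 + 0.0873×108.9 = 34.2722 per 100 000.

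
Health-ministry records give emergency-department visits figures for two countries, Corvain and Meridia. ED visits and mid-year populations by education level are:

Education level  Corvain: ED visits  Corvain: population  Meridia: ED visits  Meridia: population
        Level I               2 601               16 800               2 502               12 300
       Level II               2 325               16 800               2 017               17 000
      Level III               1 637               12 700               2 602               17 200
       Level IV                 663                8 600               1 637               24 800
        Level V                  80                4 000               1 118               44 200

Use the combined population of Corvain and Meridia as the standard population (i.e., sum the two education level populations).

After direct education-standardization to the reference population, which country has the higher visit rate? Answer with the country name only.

Meridia

Education-specific rates per 1 000 for Corvain: 154.821, 138.393, 128.898, 77.093, 20.000.
For Meridia: 203.415, 118.647, 151.279, 66.008, 25.294.
Combined standard total = 174 400; weights = 0.1669, 0.1938, 0.1714, 0.1915, 0.2764.
Corvain: 0.1669×154.821 + 0.1938×138.393 + 0.1714×128.898 + 0.1915×77.093 + 0.2764×20.000 = 95.0455 per 1 000.
Meridia: 0.1669×203.415 + 0.1938×118.647 + 0.1714×151.279 + 0.1915×66.008 + 0.2764×25.294 = 102.5042 per 1 000.
The crude rates (124.04 vs 85.51) would put Corvain higher, but that reflects its education composition; once standardized to a common education structure, Meridia has the higher underlying rate.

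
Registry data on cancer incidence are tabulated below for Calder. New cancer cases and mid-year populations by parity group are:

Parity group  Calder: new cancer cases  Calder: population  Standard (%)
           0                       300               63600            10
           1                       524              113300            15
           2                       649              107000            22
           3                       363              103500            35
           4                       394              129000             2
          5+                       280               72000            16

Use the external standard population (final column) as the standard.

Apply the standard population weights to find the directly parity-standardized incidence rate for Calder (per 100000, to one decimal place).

Parity-specific rates per 100000 for Calder: 471.70, 462.49, 606.54, 350.72, 305.43, 388.89.
Standard weights: 0.10, 0.15, 0.22, 0.35, 0.02, 0.16.
Standardized rate: 0.1000×471.70 + 0.1500×462.49 + 0.2200×606.54 + 0.3500×350.72 + 0.0200×305.43 + 0.1600×388.89 = 441.0668 per 100000.

441.1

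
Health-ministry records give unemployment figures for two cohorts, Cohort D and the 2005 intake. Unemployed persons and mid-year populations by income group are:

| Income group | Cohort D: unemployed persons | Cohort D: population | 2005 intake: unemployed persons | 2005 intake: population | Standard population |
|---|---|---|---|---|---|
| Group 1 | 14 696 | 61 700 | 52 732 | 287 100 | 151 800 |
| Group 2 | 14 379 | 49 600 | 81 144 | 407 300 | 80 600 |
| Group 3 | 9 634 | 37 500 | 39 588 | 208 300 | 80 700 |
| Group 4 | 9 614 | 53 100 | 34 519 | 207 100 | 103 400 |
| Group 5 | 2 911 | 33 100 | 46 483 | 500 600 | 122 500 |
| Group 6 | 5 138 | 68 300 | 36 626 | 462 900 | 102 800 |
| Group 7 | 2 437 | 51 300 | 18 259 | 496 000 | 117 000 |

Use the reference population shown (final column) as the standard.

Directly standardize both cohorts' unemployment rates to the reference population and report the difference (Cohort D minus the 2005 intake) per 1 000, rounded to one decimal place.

Income-specific rates per 1 000 for Cohort D: 238.185, 289.899, 256.907, 181.055, 87.946, 75.227, 47.505.
For the 2005 intake: 183.671, 199.224, 190.053, 166.678, 92.855, 79.123, 36.812.
Standard total = 758 800; weights = 0.2001, 0.1062, 0.1064, 0.1363, 0.1614, 0.1355, 0.1542.
Cohort D: 0.2001×238.185 + 0.1062×289.899 + 0.1064×256.907 + 0.1363×181.055 + 0.1614×87.946 + 0.1355×75.227 + 0.1542×47.505 = 162.1514 per 1 000.
The 2005 intake: 0.2001×183.671 + 0.1062×199.224 + 0.1064×190.053 + 0.1363×166.678 + 0.1614×92.855 + 0.1355×79.123 + 0.1542×36.812 = 132.2168 per 1 000.
Difference = 162.1514 − 132.2168 = 29.9346.

29.9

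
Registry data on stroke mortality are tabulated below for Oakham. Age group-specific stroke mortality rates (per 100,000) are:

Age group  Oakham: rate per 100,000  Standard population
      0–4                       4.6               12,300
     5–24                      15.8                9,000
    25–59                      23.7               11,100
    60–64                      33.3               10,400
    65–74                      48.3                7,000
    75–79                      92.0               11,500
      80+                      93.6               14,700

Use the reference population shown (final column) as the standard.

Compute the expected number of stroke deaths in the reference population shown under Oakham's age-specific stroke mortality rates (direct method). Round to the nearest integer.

Expected stroke deaths = Σ (standard pop × age-specific rate ÷ 100,000)
= 12,300×4.6/100,000 + 9,000×15.8/100,000 + 11,100×23.7/100,000 + 10,400×33.3/100,000 + 7,000×48.3/100,000 + 11,500×92.0/100,000 + 14,700×93.6/100,000
= 0.57 + 1.42 + 2.63 + 3.46 + 3.38 + 10.58 + 13.76 = 35.80.

36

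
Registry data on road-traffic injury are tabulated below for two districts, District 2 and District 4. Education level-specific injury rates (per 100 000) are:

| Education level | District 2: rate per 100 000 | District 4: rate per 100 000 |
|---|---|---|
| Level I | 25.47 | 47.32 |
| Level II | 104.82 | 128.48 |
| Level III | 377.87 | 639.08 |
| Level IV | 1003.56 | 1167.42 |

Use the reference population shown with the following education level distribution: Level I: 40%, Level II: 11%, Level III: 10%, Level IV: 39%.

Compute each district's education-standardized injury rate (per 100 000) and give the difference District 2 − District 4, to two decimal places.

Standard weights: 0.40, 0.11, 0.10, 0.39.
District 2: 0.4000×25.47 + 0.1100×104.82 + 0.1000×377.87 + 0.3900×1003.56 = 450.8936 per 100 000.
District 4: 0.4000×47.32 + 0.1100×128.48 + 0.1000×639.08 + 0.3900×1167.42 = 552.2626 per 100 000.
Difference = 450.8936 − 552.2626 = -101.3690.

-101.37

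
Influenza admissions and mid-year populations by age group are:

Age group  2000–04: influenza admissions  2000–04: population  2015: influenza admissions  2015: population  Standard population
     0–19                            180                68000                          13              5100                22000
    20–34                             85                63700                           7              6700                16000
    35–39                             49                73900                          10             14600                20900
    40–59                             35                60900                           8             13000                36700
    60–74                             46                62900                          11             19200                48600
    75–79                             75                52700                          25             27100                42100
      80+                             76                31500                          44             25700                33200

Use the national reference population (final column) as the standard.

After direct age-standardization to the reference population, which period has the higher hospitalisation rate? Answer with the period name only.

Age-specific rates per 100000 for 2000–04: 264.71, 133.44, 66.31, 57.47, 73.13, 142.31, 241.27.
For 2015: 254.90, 104.48, 68.49, 61.54, 57.29, 92.25, 171.21.
Standard total = 219500; weights = 0.1002, 0.0729, 0.0952, 0.1672, 0.2214, 0.1918, 0.1513.
2000–04: 0.1002×264.71 + 0.0729×133.44 + 0.0952×66.31 + 0.1672×57.47 + 0.2214×73.13 + 0.1918×142.31 + 0.1513×241.27 = 132.1611 per 100000.
2015: 0.1002×254.90 + 0.0729×104.48 + 0.0952×68.49 + 0.1672×61.54 + 0.2214×57.29 + 0.1918×92.25 + 0.1513×171.21 = 106.2489 per 100000.

2000–04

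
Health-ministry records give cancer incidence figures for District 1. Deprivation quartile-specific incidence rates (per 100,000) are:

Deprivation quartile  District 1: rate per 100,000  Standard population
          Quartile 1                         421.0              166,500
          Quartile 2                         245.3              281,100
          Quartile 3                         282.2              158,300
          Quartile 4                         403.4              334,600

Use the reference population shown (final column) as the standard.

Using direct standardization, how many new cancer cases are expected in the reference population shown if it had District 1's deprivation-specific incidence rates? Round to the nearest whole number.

Expected new cancer cases = Σ (standard pop × deprivation-specific rate ÷ 100,000)
= 166,500×421.0/100,000 + 281,100×245.3/100,000 + 158,300×282.2/100,000 + 334,600×403.4/100,000
= 700.97 + 689.54 + 446.72 + 1349.78 = 3187.00.

3187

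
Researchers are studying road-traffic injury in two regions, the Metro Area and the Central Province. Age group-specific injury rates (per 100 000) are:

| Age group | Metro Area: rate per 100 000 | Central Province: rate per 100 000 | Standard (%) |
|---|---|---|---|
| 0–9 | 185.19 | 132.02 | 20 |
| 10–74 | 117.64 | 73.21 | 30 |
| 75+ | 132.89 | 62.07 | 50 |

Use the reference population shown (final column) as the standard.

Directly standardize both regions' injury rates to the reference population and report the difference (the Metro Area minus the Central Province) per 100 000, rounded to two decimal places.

59.37

Standard weights: 0.20, 0.30, 0.50.
The Metro Area: 0.2000×185.19 + 0.3000×117.64 + 0.5000×132.89 = 138.7750 per 100 000.
The Central Province: 0.2000×132.02 + 0.3000×73.21 + 0.5000×62.07 = 79.4020 per 100 000.
Difference = 138.7750 − 79.4020 = 59.3730.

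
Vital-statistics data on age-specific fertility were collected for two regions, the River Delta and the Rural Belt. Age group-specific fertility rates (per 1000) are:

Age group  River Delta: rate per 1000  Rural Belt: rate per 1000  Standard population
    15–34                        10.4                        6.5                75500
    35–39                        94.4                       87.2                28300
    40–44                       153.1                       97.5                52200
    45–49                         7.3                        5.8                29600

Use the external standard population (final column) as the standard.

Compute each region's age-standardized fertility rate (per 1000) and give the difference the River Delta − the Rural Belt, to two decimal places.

Standard total = 185600; weights = 0.4068, 0.1525, 0.2812, 0.1595.
The River Delta: 0.4068×10.4 + 0.1525×94.4 + 0.2812×153.1 + 0.1595×7.3 = 62.8482 per 1000.
The Rural Belt: 0.4068×6.5 + 0.1525×87.2 + 0.2812×97.5 + 0.1595×5.8 = 44.2871 per 1000.
Difference = 62.8482 − 44.2871 = 18.5610.

18.56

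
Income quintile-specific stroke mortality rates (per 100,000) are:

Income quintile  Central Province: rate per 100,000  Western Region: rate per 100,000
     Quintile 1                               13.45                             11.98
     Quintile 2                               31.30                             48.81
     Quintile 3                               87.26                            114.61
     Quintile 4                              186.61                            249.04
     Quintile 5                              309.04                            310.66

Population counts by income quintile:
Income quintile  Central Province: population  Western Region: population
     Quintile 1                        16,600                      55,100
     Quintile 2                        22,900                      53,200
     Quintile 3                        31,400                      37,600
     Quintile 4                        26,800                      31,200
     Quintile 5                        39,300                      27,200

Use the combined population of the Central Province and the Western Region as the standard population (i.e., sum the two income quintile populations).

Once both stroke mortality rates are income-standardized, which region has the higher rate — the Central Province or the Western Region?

Western Region

Combined standard total = 341,300; weights = 0.2101, 0.2230, 0.2022, 0.1699, 0.1948.
The Central Province: 0.2101×13.45 + 0.2230×31.30 + 0.2022×87.26 + 0.1699×186.61 + 0.1948×309.04 = 119.3723 per 100,000.
The Western Region: 0.2101×11.98 + 0.2230×48.81 + 0.2022×114.61 + 0.1699×249.04 + 0.1948×310.66 = 139.4219 per 100,000.
The crude rates (152.02 vs 116.43) would put the Central Province higher, but that reflects its income composition; once standardized to a common income structure, the Western Region has the higher underlying rate.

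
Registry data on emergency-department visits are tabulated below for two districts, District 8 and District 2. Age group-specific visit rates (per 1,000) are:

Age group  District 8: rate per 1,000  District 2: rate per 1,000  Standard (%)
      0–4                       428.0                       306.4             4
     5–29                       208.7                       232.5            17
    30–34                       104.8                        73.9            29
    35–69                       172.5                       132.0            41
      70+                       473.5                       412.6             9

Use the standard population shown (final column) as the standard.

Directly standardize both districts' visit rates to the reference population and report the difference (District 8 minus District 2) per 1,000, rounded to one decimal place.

Standard weights: 0.04, 0.17, 0.29, 0.41, 0.09.
District 8: 0.0400×428.0 + 0.1700×208.7 + 0.2900×104.8 + 0.4100×172.5 + 0.0900×473.5 = 196.3310 per 1,000.
District 2: 0.0400×306.4 + 0.1700×232.5 + 0.2900×73.9 + 0.4100×132.0 + 0.0900×412.6 = 164.4660 per 1,000.
Difference = 196.3310 − 164.4660 = 31.8650.

31.9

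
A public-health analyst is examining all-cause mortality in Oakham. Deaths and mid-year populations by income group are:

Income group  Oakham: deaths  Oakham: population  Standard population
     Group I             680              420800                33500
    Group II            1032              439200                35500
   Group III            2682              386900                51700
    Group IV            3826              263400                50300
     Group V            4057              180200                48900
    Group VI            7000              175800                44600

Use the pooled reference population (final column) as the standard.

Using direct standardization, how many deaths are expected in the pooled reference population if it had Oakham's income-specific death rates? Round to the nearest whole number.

Income-specific rates per 100000 for Oakham: 161.60, 234.97, 693.20, 1452.54, 2251.39, 3981.80.
Expected deaths = Σ (standard pop × income-specific rate ÷ 100000)
= 33500×161.60/100000 + 35500×234.97/100000 + 51700×693.20/100000 + 50300×1452.54/100000 + 48900×2251.39/100000 + 44600×3981.80/100000
= 54.13 + 83.42 + 358.39 + 730.63 + 1100.93 + 1775.88 = 4103.38.

4103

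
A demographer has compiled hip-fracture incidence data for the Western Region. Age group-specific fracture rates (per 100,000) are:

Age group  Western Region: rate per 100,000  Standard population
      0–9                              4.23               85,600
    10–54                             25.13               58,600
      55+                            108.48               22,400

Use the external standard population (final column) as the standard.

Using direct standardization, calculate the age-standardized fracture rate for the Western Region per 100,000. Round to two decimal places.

Standard total = 166,600; weights = 0.5138, 0.3517, 0.1345.
Standardized rate: 0.5138×4.23 + 0.3517×25.13 + 0.1345×108.48 = 25.5982 per 100,000.

25.60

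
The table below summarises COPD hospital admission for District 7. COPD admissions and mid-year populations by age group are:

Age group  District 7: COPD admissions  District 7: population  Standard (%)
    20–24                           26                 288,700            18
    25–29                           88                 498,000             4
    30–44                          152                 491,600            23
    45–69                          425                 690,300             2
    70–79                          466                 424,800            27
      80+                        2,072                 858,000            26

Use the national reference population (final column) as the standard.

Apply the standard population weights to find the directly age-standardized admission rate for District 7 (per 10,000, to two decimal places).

Age-specific rates per 10,000 for District 7: 0.90, 1.77, 3.09, 6.16, 10.97, 24.15.
Standard weights: 0.18, 0.04, 0.23, 0.02, 0.27, 0.26.
Standardized rate: 0.1800×0.90 + 0.0400×1.77 + 0.2300×3.09 + 0.0200×6.16 + 0.2700×10.97 + 0.2600×24.15 = 10.3077 per 10,000.

10.31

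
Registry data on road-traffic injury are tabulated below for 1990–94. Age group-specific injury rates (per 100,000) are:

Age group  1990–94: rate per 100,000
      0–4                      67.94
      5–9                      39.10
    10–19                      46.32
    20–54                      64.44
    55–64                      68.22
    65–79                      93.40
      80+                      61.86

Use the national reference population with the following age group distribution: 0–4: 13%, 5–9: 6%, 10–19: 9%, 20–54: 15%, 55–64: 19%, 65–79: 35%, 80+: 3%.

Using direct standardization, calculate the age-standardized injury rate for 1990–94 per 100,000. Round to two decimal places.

72.52

Standard weights: 0.13, 0.06, 0.09, 0.15, 0.19, 0.35, 0.03.
Standardized rate: 0.1300×67.94 + 0.0600×39.10 + 0.0900×46.32 + 0.1500×64.44 + 0.1900×68.22 + 0.3500×93.40 + 0.0300×61.86 = 72.5206 per 100,000.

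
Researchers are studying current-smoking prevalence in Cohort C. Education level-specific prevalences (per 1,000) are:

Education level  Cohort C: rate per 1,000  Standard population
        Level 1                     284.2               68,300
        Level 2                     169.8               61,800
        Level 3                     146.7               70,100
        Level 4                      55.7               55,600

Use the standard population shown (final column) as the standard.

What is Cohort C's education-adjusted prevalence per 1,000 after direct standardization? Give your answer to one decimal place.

Standard total = 255,800; weights = 0.2670, 0.2416, 0.2740, 0.2174.
Standardized rate: 0.2670×284.2 + 0.2416×169.8 + 0.2740×146.7 + 0.2174×55.7 = 169.2146 per 1,000.

169.2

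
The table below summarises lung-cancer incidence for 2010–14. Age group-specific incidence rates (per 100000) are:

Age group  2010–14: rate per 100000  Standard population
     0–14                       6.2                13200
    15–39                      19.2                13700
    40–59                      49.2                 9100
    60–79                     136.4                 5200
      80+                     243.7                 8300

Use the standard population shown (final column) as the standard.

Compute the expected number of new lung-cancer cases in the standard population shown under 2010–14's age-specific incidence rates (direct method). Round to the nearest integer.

Expected new lung-cancer cases = Σ (standard pop × age-specific rate ÷ 100000)
= 13200×6.2/100000 + 13700×19.2/100000 + 9100×49.2/100000 + 5200×136.4/100000 + 8300×243.7/100000
= 0.82 + 2.63 + 4.48 + 7.09 + 20.23 = 35.25.

35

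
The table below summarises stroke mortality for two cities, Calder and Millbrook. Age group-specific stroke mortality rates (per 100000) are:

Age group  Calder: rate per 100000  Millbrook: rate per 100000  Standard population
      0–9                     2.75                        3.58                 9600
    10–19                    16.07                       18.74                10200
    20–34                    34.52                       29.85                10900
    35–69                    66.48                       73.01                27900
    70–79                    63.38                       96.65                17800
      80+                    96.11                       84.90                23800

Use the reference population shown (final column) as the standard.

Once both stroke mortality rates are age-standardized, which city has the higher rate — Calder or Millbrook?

Standard total = 100200; weights = 0.0958, 0.1018, 0.1088, 0.2784, 0.1776, 0.2375.
Calder: 0.0958×2.75 + 0.1018×16.07 + 0.1088×34.52 + 0.2784×66.48 + 0.1776×63.38 + 0.2375×96.11 = 58.2531 per 100000.
Millbrook: 0.0958×3.58 + 0.1018×18.74 + 0.1088×29.85 + 0.2784×73.01 + 0.1776×96.65 + 0.2375×84.90 = 63.1622 per 100000.

Millbrook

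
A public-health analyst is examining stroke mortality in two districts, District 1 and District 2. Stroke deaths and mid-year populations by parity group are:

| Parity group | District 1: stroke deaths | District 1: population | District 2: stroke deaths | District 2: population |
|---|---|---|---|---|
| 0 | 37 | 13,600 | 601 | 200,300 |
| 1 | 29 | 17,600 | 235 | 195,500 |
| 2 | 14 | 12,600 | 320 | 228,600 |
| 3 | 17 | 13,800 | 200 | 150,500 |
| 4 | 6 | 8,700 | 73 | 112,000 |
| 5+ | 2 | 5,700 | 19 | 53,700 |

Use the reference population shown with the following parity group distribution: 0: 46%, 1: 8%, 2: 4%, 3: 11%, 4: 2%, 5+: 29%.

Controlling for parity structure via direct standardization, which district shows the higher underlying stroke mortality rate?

Parity-specific rates per 100,000 for District 1: 272.06, 164.77, 111.11, 123.19, 68.97, 35.09.
For District 2: 300.05, 120.20, 139.98, 132.89, 65.18, 35.38.
Standard weights: 0.46, 0.08, 0.04, 0.11, 0.02, 0.29.
District 1: 0.4600×272.06 + 0.0800×164.77 + 0.0400×111.11 + 0.1100×123.19 + 0.0200×68.97 + 0.2900×35.09 = 167.8788 per 100,000.
District 2: 0.4600×300.05 + 0.0800×120.20 + 0.0400×139.98 + 0.1100×132.89 + 0.0200×65.18 + 0.2900×35.38 = 179.4209 per 100,000.

District 2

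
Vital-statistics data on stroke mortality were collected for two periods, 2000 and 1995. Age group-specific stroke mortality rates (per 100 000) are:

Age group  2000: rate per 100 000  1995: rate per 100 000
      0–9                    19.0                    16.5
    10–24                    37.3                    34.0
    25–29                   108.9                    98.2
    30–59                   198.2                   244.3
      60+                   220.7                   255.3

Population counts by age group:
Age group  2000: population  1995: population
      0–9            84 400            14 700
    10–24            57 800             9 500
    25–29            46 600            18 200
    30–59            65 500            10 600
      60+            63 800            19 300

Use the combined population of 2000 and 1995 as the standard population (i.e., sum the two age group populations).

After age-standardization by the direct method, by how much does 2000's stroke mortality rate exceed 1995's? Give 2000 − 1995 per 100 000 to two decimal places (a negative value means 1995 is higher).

Combined standard total = 390 400; weights = 0.2538, 0.1724, 0.1660, 0.1949, 0.2129.
2000: 0.2538×19.0 + 0.1724×37.3 + 0.1660×108.9 + 0.1949×198.2 + 0.2129×220.7 = 114.9413 per 100 000.
1995: 0.2538×16.5 + 0.1724×34.0 + 0.1660×98.2 + 0.1949×244.3 + 0.2129×255.3 = 128.3129 per 100 000.
Difference = 114.9413 − 128.3129 = -13.3716.

-13.37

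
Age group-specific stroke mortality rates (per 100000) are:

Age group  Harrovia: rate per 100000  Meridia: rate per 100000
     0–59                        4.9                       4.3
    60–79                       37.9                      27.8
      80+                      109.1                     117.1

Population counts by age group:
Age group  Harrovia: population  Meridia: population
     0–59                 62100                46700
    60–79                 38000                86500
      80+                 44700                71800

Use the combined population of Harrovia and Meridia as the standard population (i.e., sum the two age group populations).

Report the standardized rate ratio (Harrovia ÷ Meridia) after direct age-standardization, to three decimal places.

Combined standard total = 349800; weights = 0.3110, 0.3559, 0.3330.
Harrovia: 0.3110×4.9 + 0.3559×37.9 + 0.3330×109.1 = 51.3488 per 100000.
Meridia: 0.3110×4.3 + 0.3559×27.8 + 0.3330×117.1 = 50.2318 per 100000.
Ratio = 51.3488 ÷ 50.2318 = 1.02224.

1.022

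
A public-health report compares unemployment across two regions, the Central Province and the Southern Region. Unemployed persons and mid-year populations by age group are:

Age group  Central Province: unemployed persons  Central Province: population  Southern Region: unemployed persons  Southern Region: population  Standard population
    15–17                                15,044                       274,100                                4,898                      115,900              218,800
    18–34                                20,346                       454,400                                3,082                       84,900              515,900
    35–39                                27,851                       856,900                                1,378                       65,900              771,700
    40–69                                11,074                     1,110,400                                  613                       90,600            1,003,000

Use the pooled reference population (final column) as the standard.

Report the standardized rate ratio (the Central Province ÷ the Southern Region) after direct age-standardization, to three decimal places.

1.379

Age-specific rates per 1,000 for the Central Province: 54.885, 44.776, 32.502, 9.973.
For the Southern Region: 42.261, 36.302, 20.910, 6.766.
Standard total = 2,509,400; weights = 0.0872, 0.2056, 0.3075, 0.3997.
The Central Province: 0.0872×54.885 + 0.2056×44.776 + 0.3075×32.502 + 0.3997×9.973 = 27.9721 per 1,000.
The Southern Region: 0.0872×42.261 + 0.2056×36.302 + 0.3075×20.910 + 0.3997×6.766 = 20.2827 per 1,000.
Ratio = 27.9721 ÷ 20.2827 = 1.37911.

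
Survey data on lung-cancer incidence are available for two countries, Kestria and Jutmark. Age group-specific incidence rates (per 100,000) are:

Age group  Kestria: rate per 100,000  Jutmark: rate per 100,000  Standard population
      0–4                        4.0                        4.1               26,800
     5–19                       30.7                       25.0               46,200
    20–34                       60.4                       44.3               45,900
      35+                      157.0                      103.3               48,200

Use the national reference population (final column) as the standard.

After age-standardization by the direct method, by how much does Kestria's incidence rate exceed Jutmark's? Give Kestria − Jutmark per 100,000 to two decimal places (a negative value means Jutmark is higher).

21.47

Standard total = 167,100; weights = 0.1604, 0.2765, 0.2747, 0.2885.
Kestria: 0.1604×4.0 + 0.2765×30.7 + 0.2747×60.4 + 0.2885×157.0 = 71.0072 per 100,000.
Jutmark: 0.1604×4.1 + 0.2765×25.0 + 0.2747×44.3 + 0.2885×103.3 = 49.5351 per 100,000.
Difference = 71.0072 − 49.5351 = 21.4721.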